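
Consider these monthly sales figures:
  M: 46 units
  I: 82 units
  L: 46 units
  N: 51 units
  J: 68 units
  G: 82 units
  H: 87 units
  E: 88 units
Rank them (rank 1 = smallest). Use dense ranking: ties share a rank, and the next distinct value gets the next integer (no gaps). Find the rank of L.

1

Sorted (ascending): 46, 46, 51, 68, 82, 82, 87, 88
The 2 values of 46 share dense rank 1.
The 2 values of 82 share dense rank 4.
Remaining distinct values take the next consecutive integers.
L has value 46 units → rank 1.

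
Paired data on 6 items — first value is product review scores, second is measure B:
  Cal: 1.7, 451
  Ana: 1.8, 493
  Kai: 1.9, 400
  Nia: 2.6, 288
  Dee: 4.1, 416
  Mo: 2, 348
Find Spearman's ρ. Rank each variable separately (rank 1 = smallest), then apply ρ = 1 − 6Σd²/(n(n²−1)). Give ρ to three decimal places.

Ranks of variable 1: 1, 2, 3, 5, 6, 4
Ranks of variable 2: 5, 6, 3, 1, 4, 2
d = r₁ − r₂: -4, -4, 0, 4, 2, 2
d²: 16, 16, 0, 16, 4, 4; Σd² = 56
ρ = 1 − 6·56/(6·35) = 1 − 336/210 = -0.600

-0.600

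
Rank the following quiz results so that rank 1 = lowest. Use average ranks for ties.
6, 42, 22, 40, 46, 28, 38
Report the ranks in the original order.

1, 6, 2, 5, 7, 3, 4

Sorted (ascending): 6, 22, 28, 38, 40, 42, 46
No ties — each value takes its position as its rank.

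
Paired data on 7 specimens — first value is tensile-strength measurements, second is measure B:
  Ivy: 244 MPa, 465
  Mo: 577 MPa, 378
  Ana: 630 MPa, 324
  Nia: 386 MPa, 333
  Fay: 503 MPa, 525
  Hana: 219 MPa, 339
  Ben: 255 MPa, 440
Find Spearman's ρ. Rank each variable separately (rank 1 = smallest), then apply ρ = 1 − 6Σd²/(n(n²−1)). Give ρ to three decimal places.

-0.286

Ranks of variable 1: 2, 6, 7, 4, 5, 1, 3
Ranks of variable 2: 6, 4, 1, 2, 7, 3, 5
d = r₁ − r₂: -4, 2, 6, 2, -2, -2, -2
d²: 16, 4, 36, 4, 4, 4, 4; Σd² = 72
ρ = 1 − 6·72/(7·48) = 1 − 432/336 = -0.286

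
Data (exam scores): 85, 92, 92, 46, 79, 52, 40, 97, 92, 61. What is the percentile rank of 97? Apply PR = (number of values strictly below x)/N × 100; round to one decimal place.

N = 10.
Strictly below 97: 9. Equal to 97: 1.
PR = 9/10 × 100 = 90.0

90.0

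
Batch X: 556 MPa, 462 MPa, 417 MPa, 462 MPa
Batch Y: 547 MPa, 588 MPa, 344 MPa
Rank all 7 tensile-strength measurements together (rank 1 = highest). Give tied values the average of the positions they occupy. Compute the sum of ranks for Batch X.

Sorted (descending): 588, 556, 547, 462, 462, 417, 344
The 2 values of 462 occupy positions 4–5 → average rank (4+5)/2 = 4.5.
Batch X values → pooled ranks: 556→2, 462→4.5, 417→6, 462→4.5
Rank sum = 2 + 4.5 + 6 + 4.5 = 17

17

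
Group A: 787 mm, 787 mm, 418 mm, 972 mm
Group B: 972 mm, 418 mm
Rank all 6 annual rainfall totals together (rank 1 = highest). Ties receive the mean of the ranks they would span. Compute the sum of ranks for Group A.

14

Sorted (descending): 972, 972, 787, 787, 418, 418
The 2 values of 972 occupy positions 1–2 → average rank (1+2)/2 = 1.5.
The 2 values of 787 occupy positions 3–4 → average rank (3+4)/2 = 3.5.
The 2 values of 418 occupy positions 5–6 → average rank (5+6)/2 = 5.5.
Group A values → pooled ranks: 787→3.5, 787→3.5, 418→5.5, 972→1.5
Rank sum = 3.5 + 3.5 + 5.5 + 1.5 = 14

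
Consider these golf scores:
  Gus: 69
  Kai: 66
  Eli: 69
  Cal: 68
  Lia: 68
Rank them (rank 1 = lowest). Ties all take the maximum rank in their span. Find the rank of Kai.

Sorted (ascending): 66, 68, 68, 69, 69
The 2 values of 68 occupy positions 2–3 → each gets rank 3.
The 2 values of 69 occupy positions 4–5 → each gets rank 5.
Kai has value 66 → rank 1.

1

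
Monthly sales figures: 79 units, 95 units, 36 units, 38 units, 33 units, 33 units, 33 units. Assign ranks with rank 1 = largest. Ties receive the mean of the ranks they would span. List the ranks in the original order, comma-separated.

Sorted (descending): 95, 79, 38, 36, 33, 33, 33
The 3 values of 33 occupy positions 5–7 → average rank 6.

2, 1, 4, 3, 6, 6, 6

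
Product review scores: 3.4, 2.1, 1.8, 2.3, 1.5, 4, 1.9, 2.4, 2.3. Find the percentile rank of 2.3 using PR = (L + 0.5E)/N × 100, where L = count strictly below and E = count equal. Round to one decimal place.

N = 9.
Strictly below 2.3: 4. Equal to 2.3: 2.
PR = (4 + 0.5·2)/9 × 100 = 55.6

55.6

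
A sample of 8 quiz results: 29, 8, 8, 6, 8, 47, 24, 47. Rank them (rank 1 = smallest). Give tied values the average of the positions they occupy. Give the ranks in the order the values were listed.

Sorted (ascending): 6, 8, 8, 8, 24, 29, 47, 47
The 3 values of 8 occupy positions 2–4 → average rank 3.
The 2 values of 47 occupy positions 7–8 → average rank (7+8)/2 = 7.5.

6, 3, 3, 1, 3, 7.5, 5, 7.5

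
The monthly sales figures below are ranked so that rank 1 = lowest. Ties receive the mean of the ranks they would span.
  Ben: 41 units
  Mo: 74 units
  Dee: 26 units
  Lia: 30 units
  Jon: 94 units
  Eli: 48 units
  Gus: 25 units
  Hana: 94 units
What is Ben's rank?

Sorted (ascending): 25, 26, 30, 41, 48, 74, 94, 94
The 2 values of 94 occupy positions 7–8 → average rank (7+8)/2 = 7.5.
Ben has value 41 units → rank 4.

4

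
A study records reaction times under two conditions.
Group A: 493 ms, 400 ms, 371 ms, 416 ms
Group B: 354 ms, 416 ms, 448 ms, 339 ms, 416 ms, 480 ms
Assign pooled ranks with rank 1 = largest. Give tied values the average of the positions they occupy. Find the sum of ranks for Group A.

21

Sorted (descending): 493, 480, 448, 416, 416, 416, 400, 371, 354, 339
The 3 values of 416 occupy positions 4–6 → average rank 5.
Group A values → pooled ranks: 493→1, 400→7, 371→8, 416→5
Rank sum = 1 + 7 + 8 + 5 = 21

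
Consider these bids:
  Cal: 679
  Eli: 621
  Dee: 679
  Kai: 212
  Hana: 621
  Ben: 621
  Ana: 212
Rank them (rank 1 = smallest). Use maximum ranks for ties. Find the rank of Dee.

7

Sorted (ascending): 212, 212, 621, 621, 621, 679, 679
The 2 values of 212 occupy positions 1–2 → each gets rank 2.
The 3 values of 621 occupy positions 3–5 → each gets rank 5.
The 2 values of 679 occupy positions 6–7 → each gets rank 7.
Dee has value 679 → rank 7.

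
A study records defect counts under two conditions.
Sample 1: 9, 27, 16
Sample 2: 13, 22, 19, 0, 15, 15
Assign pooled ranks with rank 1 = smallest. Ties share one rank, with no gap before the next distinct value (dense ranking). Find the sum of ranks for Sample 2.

Sorted (ascending): 0, 9, 13, 15, 15, 16, 19, 22, 27
The 2 values of 15 share dense rank 4.
Remaining distinct values take the next consecutive integers.
Sample 2 values → pooled ranks: 13→3, 22→7, 19→6, 0→1, 15→4, 15→4
Rank sum = 3 + 7 + 6 + 1 + 4 + 4 = 25

25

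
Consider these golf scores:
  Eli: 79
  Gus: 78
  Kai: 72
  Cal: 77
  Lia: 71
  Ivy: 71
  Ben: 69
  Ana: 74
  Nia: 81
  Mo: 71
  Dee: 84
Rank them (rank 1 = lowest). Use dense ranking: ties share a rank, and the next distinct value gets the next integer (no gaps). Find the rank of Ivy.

Sorted (ascending): 69, 71, 71, 71, 72, 74, 77, 78, 79, 81, 84
The 3 values of 71 share dense rank 2.
Remaining distinct values take the next consecutive integers.
Ivy has value 71 → rank 2.

2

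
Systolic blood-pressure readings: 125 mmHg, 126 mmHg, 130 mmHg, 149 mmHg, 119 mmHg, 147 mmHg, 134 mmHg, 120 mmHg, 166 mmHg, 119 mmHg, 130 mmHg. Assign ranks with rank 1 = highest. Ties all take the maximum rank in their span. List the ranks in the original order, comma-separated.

Sorted (descending): 166, 149, 147, 134, 130, 130, 126, 125, 120, 119, 119
The 2 values of 130 occupy positions 5–6 → each gets rank 6.
The 2 values of 119 occupy positions 10–11 → each gets rank 11.

8, 7, 6, 2, 11, 3, 4, 9, 1, 11, 6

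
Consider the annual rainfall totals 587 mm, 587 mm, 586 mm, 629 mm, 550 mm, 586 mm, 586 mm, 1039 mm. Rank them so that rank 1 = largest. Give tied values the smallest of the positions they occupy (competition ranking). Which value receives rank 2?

629

Sorted (descending): 1039, 629, 587, 587, 586, 586, 586, 550
The 2 values of 587 occupy positions 3–4 → each gets rank 3.
The 3 values of 586 occupy positions 5–7 → each gets rank 5.
Rank 2 → value 629.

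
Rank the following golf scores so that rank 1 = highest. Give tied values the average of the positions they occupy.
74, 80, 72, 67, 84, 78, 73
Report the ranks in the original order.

4, 2, 6, 7, 1, 3, 5

Sorted (descending): 84, 80, 78, 74, 73, 72, 67
No ties — each value takes its position as its rank.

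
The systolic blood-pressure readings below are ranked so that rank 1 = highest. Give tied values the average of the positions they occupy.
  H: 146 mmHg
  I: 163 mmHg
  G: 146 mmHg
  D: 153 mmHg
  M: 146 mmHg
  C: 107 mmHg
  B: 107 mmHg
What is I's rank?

Sorted (descending): 163, 153, 146, 146, 146, 107, 107
The 3 values of 146 occupy positions 3–5 → average rank 4.
The 2 values of 107 occupy positions 6–7 → average rank (6+7)/2 = 6.5.
I has value 163 mmHg → rank 1.

1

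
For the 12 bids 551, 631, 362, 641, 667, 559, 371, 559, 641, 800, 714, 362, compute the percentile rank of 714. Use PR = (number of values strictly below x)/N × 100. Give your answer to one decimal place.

83.3

N = 12.
Strictly below 714: 10. Equal to 714: 1.
PR = 10/12 × 100 = 83.3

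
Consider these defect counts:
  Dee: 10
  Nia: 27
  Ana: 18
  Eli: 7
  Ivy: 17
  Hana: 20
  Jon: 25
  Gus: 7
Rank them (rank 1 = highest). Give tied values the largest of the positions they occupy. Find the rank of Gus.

Sorted (descending): 27, 25, 20, 18, 17, 10, 7, 7
The 2 values of 7 occupy positions 7–8 → each gets rank 8.
Gus has value 7 → rank 8.

8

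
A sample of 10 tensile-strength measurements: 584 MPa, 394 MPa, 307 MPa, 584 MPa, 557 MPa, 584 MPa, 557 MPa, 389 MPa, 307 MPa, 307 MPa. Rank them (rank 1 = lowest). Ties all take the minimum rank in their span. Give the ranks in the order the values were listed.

Sorted (ascending): 307, 307, 307, 389, 394, 557, 557, 584, 584, 584
The 3 values of 307 occupy positions 1–3 → each gets rank 1.
The 2 values of 557 occupy positions 6–7 → each gets rank 6.
The 3 values of 584 occupy positions 8–10 → each gets rank 8.

8, 5, 1, 8, 6, 8, 6, 4, 1, 1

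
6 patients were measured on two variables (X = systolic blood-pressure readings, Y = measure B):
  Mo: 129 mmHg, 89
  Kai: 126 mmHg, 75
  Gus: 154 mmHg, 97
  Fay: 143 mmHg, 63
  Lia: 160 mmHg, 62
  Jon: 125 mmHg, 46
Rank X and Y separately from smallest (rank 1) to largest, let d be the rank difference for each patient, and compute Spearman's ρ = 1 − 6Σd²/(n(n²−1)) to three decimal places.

Ranks of variable 1: 3, 2, 5, 4, 6, 1
Ranks of variable 2: 5, 4, 6, 3, 2, 1
d = r₁ − r₂: -2, -2, -1, 1, 4, 0
d²: 4, 4, 1, 1, 16, 0; Σd² = 26
ρ = 1 − 6·26/(6·35) = 1 − 156/210 = 0.257

0.257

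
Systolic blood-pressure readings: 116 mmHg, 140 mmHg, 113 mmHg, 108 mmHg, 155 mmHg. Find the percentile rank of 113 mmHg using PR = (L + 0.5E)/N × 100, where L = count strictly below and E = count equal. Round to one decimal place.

N = 5.
Strictly below 113: 1. Equal to 113: 1.
PR = (1 + 0.5·1)/5 × 100 = 30.0

30.0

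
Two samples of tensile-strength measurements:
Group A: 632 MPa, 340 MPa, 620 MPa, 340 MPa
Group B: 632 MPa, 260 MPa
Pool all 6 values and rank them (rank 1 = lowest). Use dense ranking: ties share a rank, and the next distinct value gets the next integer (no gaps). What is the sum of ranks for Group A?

Sorted (ascending): 260, 340, 340, 620, 632, 632
The 2 values of 340 share dense rank 2.
The 2 values of 632 share dense rank 4.
Remaining distinct values take the next consecutive integers.
Group A values → pooled ranks: 632→4, 340→2, 620→3, 340→2
Rank sum = 4 + 2 + 3 + 2 = 11

11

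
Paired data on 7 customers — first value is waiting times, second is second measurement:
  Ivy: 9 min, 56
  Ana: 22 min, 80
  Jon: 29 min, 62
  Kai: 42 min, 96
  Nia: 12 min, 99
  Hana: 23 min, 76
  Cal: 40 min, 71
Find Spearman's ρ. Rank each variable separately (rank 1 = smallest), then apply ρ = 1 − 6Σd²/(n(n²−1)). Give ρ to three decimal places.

Ranks of variable 1: 1, 3, 5, 7, 2, 4, 6
Ranks of variable 2: 1, 5, 2, 6, 7, 4, 3
d = r₁ − r₂: 0, -2, 3, 1, -5, 0, 3
d²: 0, 4, 9, 1, 25, 0, 9; Σd² = 48
ρ = 1 − 6·48/(7·48) = 1 − 288/336 = 0.143

0.143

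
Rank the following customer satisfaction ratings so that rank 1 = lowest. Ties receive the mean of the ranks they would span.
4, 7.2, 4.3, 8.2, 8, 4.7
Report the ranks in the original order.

Sorted (ascending): 4, 4.3, 4.7, 7.2, 8, 8.2
No ties — each value takes its position as its rank.

1, 4, 2, 6, 5, 3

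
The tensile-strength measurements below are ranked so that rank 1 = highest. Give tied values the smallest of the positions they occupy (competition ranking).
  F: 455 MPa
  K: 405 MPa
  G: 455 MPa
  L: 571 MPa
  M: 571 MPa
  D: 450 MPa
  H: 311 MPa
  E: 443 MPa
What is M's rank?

Sorted (descending): 571, 571, 455, 455, 450, 443, 405, 311
The 2 values of 571 occupy positions 1–2 → each gets rank 1.
The 2 values of 455 occupy positions 3–4 → each gets rank 3.
M has value 571 MPa → rank 1.

1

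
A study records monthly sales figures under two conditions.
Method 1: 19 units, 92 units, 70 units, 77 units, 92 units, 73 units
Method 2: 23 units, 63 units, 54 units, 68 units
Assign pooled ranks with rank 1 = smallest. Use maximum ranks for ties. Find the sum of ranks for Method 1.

42

Sorted (ascending): 19, 23, 54, 63, 68, 70, 73, 77, 92, 92
The 2 values of 92 occupy positions 9–10 → each gets rank 10.
Method 1 values → pooled ranks: 19→1, 92→10, 70→6, 77→8, 92→10, 73→7
Rank sum = 1 + 10 + 6 + 8 + 10 + 7 = 42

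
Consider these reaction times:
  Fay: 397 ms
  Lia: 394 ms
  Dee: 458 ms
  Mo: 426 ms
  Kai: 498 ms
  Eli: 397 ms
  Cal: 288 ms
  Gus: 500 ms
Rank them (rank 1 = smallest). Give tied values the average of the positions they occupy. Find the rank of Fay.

3.5

Sorted (ascending): 288, 394, 397, 397, 426, 458, 498, 500
The 2 values of 397 occupy positions 3–4 → average rank (3+4)/2 = 3.5.
Fay has value 397 ms → rank 3.5.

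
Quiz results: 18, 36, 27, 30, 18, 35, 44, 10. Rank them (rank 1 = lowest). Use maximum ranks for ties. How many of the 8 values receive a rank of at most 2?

Sorted (ascending): 10, 18, 18, 27, 30, 35, 36, 44
The 2 values of 18 occupy positions 2–3 → each gets rank 3.
Ranks ≤ 2: {1} → 1 value.

1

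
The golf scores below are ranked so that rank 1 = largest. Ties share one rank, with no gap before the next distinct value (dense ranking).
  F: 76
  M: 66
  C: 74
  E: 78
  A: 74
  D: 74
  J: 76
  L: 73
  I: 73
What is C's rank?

Sorted (descending): 78, 76, 76, 74, 74, 74, 73, 73, 66
The 2 values of 76 share dense rank 2.
The 3 values of 74 share dense rank 3.
The 2 values of 73 share dense rank 4.
Remaining distinct values take the next consecutive integers.
C has value 74 → rank 3.

3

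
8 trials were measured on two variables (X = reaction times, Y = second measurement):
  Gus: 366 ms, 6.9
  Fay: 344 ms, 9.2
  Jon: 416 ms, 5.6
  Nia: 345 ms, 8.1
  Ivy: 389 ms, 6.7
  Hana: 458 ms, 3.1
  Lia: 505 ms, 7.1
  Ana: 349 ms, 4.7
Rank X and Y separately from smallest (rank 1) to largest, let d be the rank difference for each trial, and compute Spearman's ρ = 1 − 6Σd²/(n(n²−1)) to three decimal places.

-0.500

Ranks of variable 1: 4, 1, 6, 2, 5, 7, 8, 3
Ranks of variable 2: 5, 8, 3, 7, 4, 1, 6, 2
d = r₁ − r₂: -1, -7, 3, -5, 1, 6, 2, 1
d²: 1, 49, 9, 25, 1, 36, 4, 1; Σd² = 126
ρ = 1 − 6·126/(8·63) = 1 − 756/504 = -0.500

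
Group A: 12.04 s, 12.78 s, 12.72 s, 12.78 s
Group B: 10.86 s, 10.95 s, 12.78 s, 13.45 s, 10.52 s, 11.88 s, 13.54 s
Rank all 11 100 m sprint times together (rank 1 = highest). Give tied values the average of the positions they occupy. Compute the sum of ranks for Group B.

Sorted (descending): 13.54, 13.45, 12.78, 12.78, 12.78, 12.72, 12.04, 11.88, 10.95, 10.86, 10.52
The 3 values of 12.78 occupy positions 3–5 → average rank 4.
Group B values → pooled ranks: 10.86→10, 10.95→9, 12.78→4, 13.45→2, 10.52→11, 11.88→8, 13.54→1
Rank sum = 10 + 9 + 4 + 2 + 11 + 8 + 1 = 45

45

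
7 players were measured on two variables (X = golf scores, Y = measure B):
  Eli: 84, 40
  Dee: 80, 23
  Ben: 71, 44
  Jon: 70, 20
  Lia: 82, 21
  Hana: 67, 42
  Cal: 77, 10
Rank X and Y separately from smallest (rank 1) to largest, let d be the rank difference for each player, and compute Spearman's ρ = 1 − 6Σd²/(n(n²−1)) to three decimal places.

Ranks of variable 1: 7, 5, 3, 2, 6, 1, 4
Ranks of variable 2: 5, 4, 7, 2, 3, 6, 1
d = r₁ − r₂: 2, 1, -4, 0, 3, -5, 3
d²: 4, 1, 16, 0, 9, 25, 9; Σd² = 64
ρ = 1 − 6·64/(7·48) = 1 − 384/336 = -0.143

-0.143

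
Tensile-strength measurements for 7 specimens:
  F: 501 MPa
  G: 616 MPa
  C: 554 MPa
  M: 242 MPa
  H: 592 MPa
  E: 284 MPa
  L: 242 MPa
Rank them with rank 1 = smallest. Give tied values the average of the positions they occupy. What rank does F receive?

4

Sorted (ascending): 242, 242, 284, 501, 554, 592, 616
The 2 values of 242 occupy positions 1–2 → average rank (1+2)/2 = 1.5.
F has value 501 MPa → rank 4.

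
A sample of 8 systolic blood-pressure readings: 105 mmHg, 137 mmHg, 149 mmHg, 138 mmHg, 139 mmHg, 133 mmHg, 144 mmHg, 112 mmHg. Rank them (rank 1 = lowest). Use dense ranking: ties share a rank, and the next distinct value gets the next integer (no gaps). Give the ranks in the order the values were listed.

Sorted (ascending): 105, 112, 133, 137, 138, 139, 144, 149
No ties — each value takes its position as its rank.

1, 4, 8, 5, 6, 3, 7, 2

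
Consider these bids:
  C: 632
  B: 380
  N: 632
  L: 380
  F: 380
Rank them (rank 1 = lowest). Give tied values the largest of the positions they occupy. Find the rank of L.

3

Sorted (ascending): 380, 380, 380, 632, 632
The 3 values of 380 occupy positions 1–3 → each gets rank 3.
The 2 values of 632 occupy positions 4–5 → each gets rank 5.
L has value 380 → rank 3.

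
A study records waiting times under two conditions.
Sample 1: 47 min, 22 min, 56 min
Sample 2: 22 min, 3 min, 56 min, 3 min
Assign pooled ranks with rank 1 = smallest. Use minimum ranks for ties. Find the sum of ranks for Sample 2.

Sorted (ascending): 3, 3, 22, 22, 47, 56, 56
The 2 values of 3 occupy positions 1–2 → each gets rank 1.
The 2 values of 22 occupy positions 3–4 → each gets rank 3.
The 2 values of 56 occupy positions 6–7 → each gets rank 6.
Sample 2 values → pooled ranks: 22→3, 3→1, 56→6, 3→1
Rank sum = 3 + 1 + 6 + 1 = 11

11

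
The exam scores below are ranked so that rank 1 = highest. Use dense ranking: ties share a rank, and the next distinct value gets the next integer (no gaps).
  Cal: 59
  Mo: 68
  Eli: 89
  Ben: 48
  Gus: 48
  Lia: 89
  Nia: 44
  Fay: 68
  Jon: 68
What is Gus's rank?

Sorted (descending): 89, 89, 68, 68, 68, 59, 48, 48, 44
The 2 values of 89 share dense rank 1.
The 3 values of 68 share dense rank 2.
The 2 values of 48 share dense rank 4.
Remaining distinct values take the next consecutive integers.
Gus has value 48 → rank 4.

4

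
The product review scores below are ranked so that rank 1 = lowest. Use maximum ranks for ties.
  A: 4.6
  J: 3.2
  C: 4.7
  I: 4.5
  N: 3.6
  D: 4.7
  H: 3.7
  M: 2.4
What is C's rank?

8

Sorted (ascending): 2.4, 3.2, 3.6, 3.7, 4.5, 4.6, 4.7, 4.7
The 2 values of 4.7 occupy positions 7–8 → each gets rank 8.
C has value 4.7 → rank 8.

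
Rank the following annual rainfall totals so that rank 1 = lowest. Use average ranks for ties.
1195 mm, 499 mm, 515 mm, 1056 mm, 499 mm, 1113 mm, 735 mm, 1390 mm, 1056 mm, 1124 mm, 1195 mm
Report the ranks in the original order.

Sorted (ascending): 499, 499, 515, 735, 1056, 1056, 1113, 1124, 1195, 1195, 1390
The 2 values of 499 occupy positions 1–2 → average rank (1+2)/2 = 1.5.
The 2 values of 1056 occupy positions 5–6 → average rank (5+6)/2 = 5.5.
The 2 values of 1195 occupy positions 9–10 → average rank (9+10)/2 = 9.5.

9.5, 1.5, 3, 5.5, 1.5, 7, 4, 11, 5.5, 8, 9.5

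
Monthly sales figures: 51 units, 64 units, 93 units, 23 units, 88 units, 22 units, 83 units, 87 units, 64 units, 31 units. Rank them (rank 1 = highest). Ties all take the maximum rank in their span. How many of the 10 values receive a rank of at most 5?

Sorted (descending): 93, 88, 87, 83, 64, 64, 51, 31, 23, 22
The 2 values of 64 occupy positions 5–6 → each gets rank 6.
Ranks ≤ 5: {1, 2, 3, 4} → 4 values.

4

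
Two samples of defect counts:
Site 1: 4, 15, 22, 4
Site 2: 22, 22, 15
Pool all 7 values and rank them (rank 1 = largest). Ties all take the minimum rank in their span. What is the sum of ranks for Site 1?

Sorted (descending): 22, 22, 22, 15, 15, 4, 4
The 3 values of 22 occupy positions 1–3 → each gets rank 1.
The 2 values of 15 occupy positions 4–5 → each gets rank 4.
The 2 values of 4 occupy positions 6–7 → each gets rank 6.
Site 1 values → pooled ranks: 4→6, 15→4, 22→1, 4→6
Rank sum = 6 + 4 + 1 + 6 = 17

17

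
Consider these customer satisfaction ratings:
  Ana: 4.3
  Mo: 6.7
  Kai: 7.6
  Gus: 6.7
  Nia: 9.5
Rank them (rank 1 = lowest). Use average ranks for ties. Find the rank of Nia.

5

Sorted (ascending): 4.3, 6.7, 6.7, 7.6, 9.5
The 2 values of 6.7 occupy positions 2–3 → average rank (2+3)/2 = 2.5.
Nia has value 9.5 → rank 5.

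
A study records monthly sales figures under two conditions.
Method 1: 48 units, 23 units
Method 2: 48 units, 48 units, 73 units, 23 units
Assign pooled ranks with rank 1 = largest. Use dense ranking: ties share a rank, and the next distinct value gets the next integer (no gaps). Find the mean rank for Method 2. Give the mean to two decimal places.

Sorted (descending): 73, 48, 48, 48, 23, 23
The 3 values of 48 share dense rank 2.
The 2 values of 23 share dense rank 3.
Remaining distinct values take the next consecutive integers.
Method 2 values → pooled ranks: 48→2, 48→2, 73→1, 23→3
Mean rank = (2 + 2 + 1 + 3) / 4 = 2.00

2.00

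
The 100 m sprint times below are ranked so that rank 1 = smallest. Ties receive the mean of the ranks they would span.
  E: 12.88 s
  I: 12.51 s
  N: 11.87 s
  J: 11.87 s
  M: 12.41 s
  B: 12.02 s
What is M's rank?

Sorted (ascending): 11.87, 11.87, 12.02, 12.41, 12.51, 12.88
The 2 values of 11.87 occupy positions 1–2 → average rank (1+2)/2 = 1.5.
M has value 12.41 s → rank 4.

4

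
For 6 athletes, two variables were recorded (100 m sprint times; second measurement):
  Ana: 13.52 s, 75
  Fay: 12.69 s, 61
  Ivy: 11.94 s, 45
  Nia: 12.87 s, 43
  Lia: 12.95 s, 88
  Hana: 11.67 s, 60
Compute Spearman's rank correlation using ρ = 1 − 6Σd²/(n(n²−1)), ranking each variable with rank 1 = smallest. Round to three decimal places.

0.543

Ranks of variable 1: 6, 3, 2, 4, 5, 1
Ranks of variable 2: 5, 4, 2, 1, 6, 3
d = r₁ − r₂: 1, -1, 0, 3, -1, -2
d²: 1, 1, 0, 9, 1, 4; Σd² = 16
ρ = 1 − 6·16/(6·35) = 1 − 96/210 = 0.543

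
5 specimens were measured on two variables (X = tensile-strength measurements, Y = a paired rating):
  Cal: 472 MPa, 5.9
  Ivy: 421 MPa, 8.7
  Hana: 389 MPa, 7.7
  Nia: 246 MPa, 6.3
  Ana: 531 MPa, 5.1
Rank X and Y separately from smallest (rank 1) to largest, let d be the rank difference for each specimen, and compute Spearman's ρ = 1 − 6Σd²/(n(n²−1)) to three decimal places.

-0.600

Ranks of variable 1: 4, 3, 2, 1, 5
Ranks of variable 2: 2, 5, 4, 3, 1
d = r₁ − r₂: 2, -2, -2, -2, 4
d²: 4, 4, 4, 4, 16; Σd² = 32
ρ = 1 − 6·32/(5·24) = 1 − 192/120 = -0.600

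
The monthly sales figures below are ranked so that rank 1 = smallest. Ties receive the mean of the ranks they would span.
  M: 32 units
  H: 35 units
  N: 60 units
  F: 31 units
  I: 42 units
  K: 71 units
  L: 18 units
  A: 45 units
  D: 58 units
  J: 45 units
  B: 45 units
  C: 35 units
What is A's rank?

8

Sorted (ascending): 18, 31, 32, 35, 35, 42, 45, 45, 45, 58, 60, 71
The 2 values of 35 occupy positions 4–5 → average rank (4+5)/2 = 4.5.
The 3 values of 45 occupy positions 7–9 → average rank 8.
A has value 45 units → rank 8.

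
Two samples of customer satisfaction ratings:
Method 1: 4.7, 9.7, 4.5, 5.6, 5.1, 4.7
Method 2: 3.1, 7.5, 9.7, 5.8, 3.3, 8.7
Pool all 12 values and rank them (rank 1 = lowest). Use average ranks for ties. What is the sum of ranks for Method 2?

41.5

Sorted (ascending): 3.1, 3.3, 4.5, 4.7, 4.7, 5.1, 5.6, 5.8, 7.5, 8.7, 9.7, 9.7
The 2 values of 4.7 occupy positions 4–5 → average rank (4+5)/2 = 4.5.
The 2 values of 9.7 occupy positions 11–12 → average rank (11+12)/2 = 11.5.
Method 2 values → pooled ranks: 3.1→1, 7.5→9, 9.7→11.5, 5.8→8, 3.3→2, 8.7→10
Rank sum = 1 + 9 + 11.5 + 8 + 2 + 10 = 41.5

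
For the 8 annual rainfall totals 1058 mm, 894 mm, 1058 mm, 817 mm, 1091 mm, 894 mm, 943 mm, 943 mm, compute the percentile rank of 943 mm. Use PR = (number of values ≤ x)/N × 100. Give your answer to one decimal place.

N = 8.
Strictly below 943: 3. Equal to 943: 2.
PR = 5/8 × 100 = 62.5

62.5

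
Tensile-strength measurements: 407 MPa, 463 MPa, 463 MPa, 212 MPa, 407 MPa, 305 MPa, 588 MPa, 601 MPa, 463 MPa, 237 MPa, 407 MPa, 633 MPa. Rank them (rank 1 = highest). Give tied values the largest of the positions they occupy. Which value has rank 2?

601

Sorted (descending): 633, 601, 588, 463, 463, 463, 407, 407, 407, 305, 237, 212
The 3 values of 463 occupy positions 4–6 → each gets rank 6.
The 3 values of 407 occupy positions 7–9 → each gets rank 9.
Rank 2 → value 601.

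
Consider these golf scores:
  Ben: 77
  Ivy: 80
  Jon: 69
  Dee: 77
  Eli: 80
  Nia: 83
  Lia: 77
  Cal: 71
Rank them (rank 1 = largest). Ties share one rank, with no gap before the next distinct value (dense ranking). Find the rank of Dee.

3

Sorted (descending): 83, 80, 80, 77, 77, 77, 71, 69
The 2 values of 80 share dense rank 2.
The 3 values of 77 share dense rank 3.
Remaining distinct values take the next consecutive integers.
Dee has value 77 → rank 3.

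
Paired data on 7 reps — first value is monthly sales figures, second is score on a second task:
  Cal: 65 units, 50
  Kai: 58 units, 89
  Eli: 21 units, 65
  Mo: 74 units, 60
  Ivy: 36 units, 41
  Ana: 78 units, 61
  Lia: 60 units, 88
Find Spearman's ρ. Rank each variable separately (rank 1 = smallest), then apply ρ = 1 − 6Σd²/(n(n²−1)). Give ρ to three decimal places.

-0.143

Ranks of variable 1: 5, 3, 1, 6, 2, 7, 4
Ranks of variable 2: 2, 7, 5, 3, 1, 4, 6
d = r₁ − r₂: 3, -4, -4, 3, 1, 3, -2
d²: 9, 16, 16, 9, 1, 9, 4; Σd² = 64
ρ = 1 − 6·64/(7·48) = 1 − 384/336 = -0.143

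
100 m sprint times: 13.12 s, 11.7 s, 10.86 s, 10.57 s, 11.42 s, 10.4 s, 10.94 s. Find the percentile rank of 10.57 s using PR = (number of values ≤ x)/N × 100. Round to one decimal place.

28.6

N = 7.
Strictly below 10.57: 1. Equal to 10.57: 1.
PR = 2/7 × 100 = 28.6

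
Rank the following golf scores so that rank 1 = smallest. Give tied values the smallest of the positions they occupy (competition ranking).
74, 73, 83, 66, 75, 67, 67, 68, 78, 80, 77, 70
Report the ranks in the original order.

Sorted (ascending): 66, 67, 67, 68, 70, 73, 74, 75, 77, 78, 80, 83
The 2 values of 67 occupy positions 2–3 → each gets rank 2.

7, 6, 12, 1, 8, 2, 2, 4, 10, 11, 9, 5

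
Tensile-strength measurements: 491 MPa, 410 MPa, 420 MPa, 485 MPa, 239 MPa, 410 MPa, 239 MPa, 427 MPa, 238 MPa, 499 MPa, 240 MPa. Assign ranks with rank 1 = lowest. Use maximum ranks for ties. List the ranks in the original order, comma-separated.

Sorted (ascending): 238, 239, 239, 240, 410, 410, 420, 427, 485, 491, 499
The 2 values of 239 occupy positions 2–3 → each gets rank 3.
The 2 values of 410 occupy positions 5–6 → each gets rank 6.

10, 6, 7, 9, 3, 6, 3, 8, 1, 11, 4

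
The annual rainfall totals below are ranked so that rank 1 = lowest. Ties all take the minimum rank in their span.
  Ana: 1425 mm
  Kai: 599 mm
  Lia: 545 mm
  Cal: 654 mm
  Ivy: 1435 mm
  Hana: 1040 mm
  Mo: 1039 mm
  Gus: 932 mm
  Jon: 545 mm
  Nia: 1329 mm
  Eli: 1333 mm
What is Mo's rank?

Sorted (ascending): 545, 545, 599, 654, 932, 1039, 1040, 1329, 1333, 1425, 1435
The 2 values of 545 occupy positions 1–2 → each gets rank 1.
Mo has value 1039 mm → rank 6.

6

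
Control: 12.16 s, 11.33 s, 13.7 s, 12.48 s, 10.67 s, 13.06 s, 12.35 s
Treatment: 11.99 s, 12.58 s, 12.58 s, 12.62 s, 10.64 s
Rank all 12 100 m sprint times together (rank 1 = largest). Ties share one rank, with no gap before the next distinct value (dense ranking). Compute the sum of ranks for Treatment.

Sorted (descending): 13.7, 13.06, 12.62, 12.58, 12.58, 12.48, 12.35, 12.16, 11.99, 11.33, 10.67, 10.64
The 2 values of 12.58 share dense rank 4.
Remaining distinct values take the next consecutive integers.
Treatment values → pooled ranks: 11.99→8, 12.58→4, 12.58→4, 12.62→3, 10.64→11
Rank sum = 8 + 4 + 4 + 3 + 11 = 30

30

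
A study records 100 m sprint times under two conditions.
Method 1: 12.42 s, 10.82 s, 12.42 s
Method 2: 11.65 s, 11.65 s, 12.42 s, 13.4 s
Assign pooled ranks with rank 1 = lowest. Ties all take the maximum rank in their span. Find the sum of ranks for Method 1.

Sorted (ascending): 10.82, 11.65, 11.65, 12.42, 12.42, 12.42, 13.4
The 2 values of 11.65 occupy positions 2–3 → each gets rank 3.
The 3 values of 12.42 occupy positions 4–6 → each gets rank 6.
Method 1 values → pooled ranks: 12.42→6, 10.82→1, 12.42→6
Rank sum = 6 + 1 + 6 = 13

13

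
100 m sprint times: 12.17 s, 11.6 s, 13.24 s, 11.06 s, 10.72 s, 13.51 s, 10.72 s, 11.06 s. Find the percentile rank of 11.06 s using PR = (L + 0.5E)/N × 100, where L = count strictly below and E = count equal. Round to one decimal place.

N = 8.
Strictly below 11.06: 2. Equal to 11.06: 2.
PR = (2 + 0.5·2)/8 × 100 = 37.5

37.5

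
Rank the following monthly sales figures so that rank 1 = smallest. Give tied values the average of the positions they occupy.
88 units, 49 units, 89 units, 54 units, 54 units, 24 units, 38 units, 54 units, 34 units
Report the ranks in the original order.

Sorted (ascending): 24, 34, 38, 49, 54, 54, 54, 88, 89
The 3 values of 54 occupy positions 5–7 → average rank 6.

8, 4, 9, 6, 6, 1, 3, 6, 2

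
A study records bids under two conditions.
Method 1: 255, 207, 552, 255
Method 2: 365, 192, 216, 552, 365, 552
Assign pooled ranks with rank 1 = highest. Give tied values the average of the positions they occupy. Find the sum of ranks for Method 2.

Sorted (descending): 552, 552, 552, 365, 365, 255, 255, 216, 207, 192
The 3 values of 552 occupy positions 1–3 → average rank 2.
The 2 values of 365 occupy positions 4–5 → average rank (4+5)/2 = 4.5.
The 2 values of 255 occupy positions 6–7 → average rank (6+7)/2 = 6.5.
Method 2 values → pooled ranks: 365→4.5, 192→10, 216→8, 552→2, 365→4.5, 552→2
Rank sum = 4.5 + 10 + 8 + 2 + 4.5 + 2 = 31

31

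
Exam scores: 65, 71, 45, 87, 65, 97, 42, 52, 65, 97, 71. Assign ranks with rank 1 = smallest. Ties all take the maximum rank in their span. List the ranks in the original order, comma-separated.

Sorted (ascending): 42, 45, 52, 65, 65, 65, 71, 71, 87, 97, 97
The 3 values of 65 occupy positions 4–6 → each gets rank 6.
The 2 values of 71 occupy positions 7–8 → each gets rank 8.
The 2 values of 97 occupy positions 10–11 → each gets rank 11.

6, 8, 2, 9, 6, 11, 1, 3, 6, 11, 8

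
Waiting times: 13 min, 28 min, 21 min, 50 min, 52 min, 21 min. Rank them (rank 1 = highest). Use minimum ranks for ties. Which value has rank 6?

13

Sorted (descending): 52, 50, 28, 21, 21, 13
The 2 values of 21 occupy positions 4–5 → each gets rank 4.
Rank 6 → value 13.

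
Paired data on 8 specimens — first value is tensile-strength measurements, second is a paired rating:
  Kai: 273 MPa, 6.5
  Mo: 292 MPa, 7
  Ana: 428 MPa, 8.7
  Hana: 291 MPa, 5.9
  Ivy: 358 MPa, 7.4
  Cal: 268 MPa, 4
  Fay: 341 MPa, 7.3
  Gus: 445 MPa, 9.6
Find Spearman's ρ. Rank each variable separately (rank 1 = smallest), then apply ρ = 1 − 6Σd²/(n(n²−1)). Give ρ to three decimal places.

Ranks of variable 1: 2, 4, 7, 3, 6, 1, 5, 8
Ranks of variable 2: 3, 4, 7, 2, 6, 1, 5, 8
d = r₁ − r₂: -1, 0, 0, 1, 0, 0, 0, 0
d²: 1, 0, 0, 1, 0, 0, 0, 0; Σd² = 2
ρ = 1 − 6·2/(8·63) = 1 − 12/504 = 0.976

0.976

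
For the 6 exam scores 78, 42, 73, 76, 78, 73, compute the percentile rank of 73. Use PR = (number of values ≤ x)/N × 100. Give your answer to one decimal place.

N = 6.
Strictly below 73: 1. Equal to 73: 2.
PR = 3/6 × 100 = 50.0

50.0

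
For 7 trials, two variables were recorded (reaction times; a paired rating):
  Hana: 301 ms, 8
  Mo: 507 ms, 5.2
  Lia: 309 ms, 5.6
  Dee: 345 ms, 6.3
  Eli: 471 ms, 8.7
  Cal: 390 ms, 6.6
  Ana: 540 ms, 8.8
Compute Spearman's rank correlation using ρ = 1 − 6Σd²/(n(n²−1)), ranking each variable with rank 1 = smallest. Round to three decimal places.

0.250

Ranks of variable 1: 1, 6, 2, 3, 5, 4, 7
Ranks of variable 2: 5, 1, 2, 3, 6, 4, 7
d = r₁ − r₂: -4, 5, 0, 0, -1, 0, 0
d²: 16, 25, 0, 0, 1, 0, 0; Σd² = 42
ρ = 1 − 6·42/(7·48) = 1 − 252/336 = 0.250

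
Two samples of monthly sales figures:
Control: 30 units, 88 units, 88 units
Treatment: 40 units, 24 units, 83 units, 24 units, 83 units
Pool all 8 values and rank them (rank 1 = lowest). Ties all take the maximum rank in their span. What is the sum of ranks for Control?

19

Sorted (ascending): 24, 24, 30, 40, 83, 83, 88, 88
The 2 values of 24 occupy positions 1–2 → each gets rank 2.
The 2 values of 83 occupy positions 5–6 → each gets rank 6.
The 2 values of 88 occupy positions 7–8 → each gets rank 8.
Control values → pooled ranks: 30→3, 88→8, 88→8
Rank sum = 3 + 8 + 8 = 19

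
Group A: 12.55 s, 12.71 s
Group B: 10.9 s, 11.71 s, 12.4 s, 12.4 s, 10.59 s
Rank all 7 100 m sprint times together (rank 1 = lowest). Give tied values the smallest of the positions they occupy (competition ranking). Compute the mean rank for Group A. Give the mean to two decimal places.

Sorted (ascending): 10.59, 10.9, 11.71, 12.4, 12.4, 12.55, 12.71
The 2 values of 12.4 occupy positions 4–5 → each gets rank 4.
Group A values → pooled ranks: 12.55→6, 12.71→7
Mean rank = (6 + 7) / 2 = 6.50

6.50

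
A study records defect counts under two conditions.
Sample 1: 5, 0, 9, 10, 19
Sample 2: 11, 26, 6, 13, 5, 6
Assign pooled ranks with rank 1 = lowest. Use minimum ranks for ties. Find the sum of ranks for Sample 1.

Sorted (ascending): 0, 5, 5, 6, 6, 9, 10, 11, 13, 19, 26
The 2 values of 5 occupy positions 2–3 → each gets rank 2.
The 2 values of 6 occupy positions 4–5 → each gets rank 4.
Sample 1 values → pooled ranks: 5→2, 0→1, 9→6, 10→7, 19→10
Rank sum = 2 + 1 + 6 + 7 + 10 = 26

26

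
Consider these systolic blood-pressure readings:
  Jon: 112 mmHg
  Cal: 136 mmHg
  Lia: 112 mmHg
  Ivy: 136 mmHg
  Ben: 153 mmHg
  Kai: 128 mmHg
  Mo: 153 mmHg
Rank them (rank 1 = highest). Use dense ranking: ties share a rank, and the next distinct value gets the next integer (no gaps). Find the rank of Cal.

2

Sorted (descending): 153, 153, 136, 136, 128, 112, 112
The 2 values of 153 share dense rank 1.
The 2 values of 136 share dense rank 2.
The 2 values of 112 share dense rank 4.
Remaining distinct values take the next consecutive integers.
Cal has value 136 mmHg → rank 2.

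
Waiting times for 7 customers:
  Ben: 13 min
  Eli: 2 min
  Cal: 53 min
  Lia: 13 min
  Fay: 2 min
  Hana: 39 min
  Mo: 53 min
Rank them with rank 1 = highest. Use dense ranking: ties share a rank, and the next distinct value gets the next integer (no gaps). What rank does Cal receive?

1

Sorted (descending): 53, 53, 39, 13, 13, 2, 2
The 2 values of 53 share dense rank 1.
The 2 values of 13 share dense rank 3.
The 2 values of 2 share dense rank 4.
Remaining distinct values take the next consecutive integers.
Cal has value 53 min → rank 1.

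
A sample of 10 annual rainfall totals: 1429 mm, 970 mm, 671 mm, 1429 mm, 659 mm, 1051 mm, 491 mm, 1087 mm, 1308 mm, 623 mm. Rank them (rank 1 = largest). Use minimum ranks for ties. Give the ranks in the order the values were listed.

1, 6, 7, 1, 8, 5, 10, 4, 3, 9

Sorted (descending): 1429, 1429, 1308, 1087, 1051, 970, 671, 659, 623, 491
The 2 values of 1429 occupy positions 1–2 → each gets rank 1.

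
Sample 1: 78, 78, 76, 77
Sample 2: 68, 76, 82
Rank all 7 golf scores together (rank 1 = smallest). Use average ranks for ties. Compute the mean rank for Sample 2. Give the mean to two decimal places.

Sorted (ascending): 68, 76, 76, 77, 78, 78, 82
The 2 values of 76 occupy positions 2–3 → average rank (2+3)/2 = 2.5.
The 2 values of 78 occupy positions 5–6 → average rank (5+6)/2 = 5.5.
Sample 2 values → pooled ranks: 68→1, 76→2.5, 82→7
Mean rank = (1 + 2.5 + 7) / 3 = 3.50

3.50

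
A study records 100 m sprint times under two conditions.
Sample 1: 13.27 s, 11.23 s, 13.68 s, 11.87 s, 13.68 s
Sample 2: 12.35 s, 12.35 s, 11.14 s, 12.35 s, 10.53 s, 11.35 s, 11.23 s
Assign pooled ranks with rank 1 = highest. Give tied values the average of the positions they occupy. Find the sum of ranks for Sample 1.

22.5

Sorted (descending): 13.68, 13.68, 13.27, 12.35, 12.35, 12.35, 11.87, 11.35, 11.23, 11.23, 11.14, 10.53
The 2 values of 13.68 occupy positions 1–2 → average rank (1+2)/2 = 1.5.
The 3 values of 12.35 occupy positions 4–6 → average rank 5.
The 2 values of 11.23 occupy positions 9–10 → average rank (9+10)/2 = 9.5.
Sample 1 values → pooled ranks: 13.27→3, 11.23→9.5, 13.68→1.5, 11.87→7, 13.68→1.5
Rank sum = 3 + 9.5 + 1.5 + 7 + 1.5 = 22.5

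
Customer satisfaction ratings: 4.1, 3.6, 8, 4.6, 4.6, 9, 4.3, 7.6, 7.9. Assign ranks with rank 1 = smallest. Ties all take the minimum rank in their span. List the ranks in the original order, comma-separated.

2, 1, 8, 4, 4, 9, 3, 6, 7

Sorted (ascending): 3.6, 4.1, 4.3, 4.6, 4.6, 7.6, 7.9, 8, 9
The 2 values of 4.6 occupy positions 4–5 → each gets rank 4.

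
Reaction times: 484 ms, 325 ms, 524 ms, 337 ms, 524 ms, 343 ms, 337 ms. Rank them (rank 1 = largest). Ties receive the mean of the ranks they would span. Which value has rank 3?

484

Sorted (descending): 524, 524, 484, 343, 337, 337, 325
The 2 values of 524 occupy positions 1–2 → average rank (1+2)/2 = 1.5.
The 2 values of 337 occupy positions 5–6 → average rank (5+6)/2 = 5.5.
Rank 3 → value 484.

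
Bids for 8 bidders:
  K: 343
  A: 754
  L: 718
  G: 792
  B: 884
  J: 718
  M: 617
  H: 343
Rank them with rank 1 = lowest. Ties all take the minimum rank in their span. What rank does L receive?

4

Sorted (ascending): 343, 343, 617, 718, 718, 754, 792, 884
The 2 values of 343 occupy positions 1–2 → each gets rank 1.
The 2 values of 718 occupy positions 4–5 → each gets rank 4.
L has value 718 → rank 4.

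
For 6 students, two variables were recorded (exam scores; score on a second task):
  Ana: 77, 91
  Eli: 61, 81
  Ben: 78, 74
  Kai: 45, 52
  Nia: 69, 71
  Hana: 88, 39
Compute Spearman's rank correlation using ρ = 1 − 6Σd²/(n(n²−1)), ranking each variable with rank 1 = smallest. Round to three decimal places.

Ranks of variable 1: 4, 2, 5, 1, 3, 6
Ranks of variable 2: 6, 5, 4, 2, 3, 1
d = r₁ − r₂: -2, -3, 1, -1, 0, 5
d²: 4, 9, 1, 1, 0, 25; Σd² = 40
ρ = 1 − 6·40/(6·35) = 1 − 240/210 = -0.143

-0.143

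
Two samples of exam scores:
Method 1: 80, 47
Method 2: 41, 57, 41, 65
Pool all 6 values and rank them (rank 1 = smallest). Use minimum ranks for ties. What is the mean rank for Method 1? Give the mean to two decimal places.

Sorted (ascending): 41, 41, 47, 57, 65, 80
The 2 values of 41 occupy positions 1–2 → each gets rank 1.
Method 1 values → pooled ranks: 80→6, 47→3
Mean rank = (6 + 3) / 2 = 4.50

4.50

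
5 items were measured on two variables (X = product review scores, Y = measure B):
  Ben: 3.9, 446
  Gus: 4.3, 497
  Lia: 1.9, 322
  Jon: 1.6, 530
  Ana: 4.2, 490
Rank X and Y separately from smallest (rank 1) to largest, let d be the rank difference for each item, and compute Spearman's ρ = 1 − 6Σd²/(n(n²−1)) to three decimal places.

Ranks of variable 1: 3, 5, 2, 1, 4
Ranks of variable 2: 2, 4, 1, 5, 3
d = r₁ − r₂: 1, 1, 1, -4, 1
d²: 1, 1, 1, 16, 1; Σd² = 20
ρ = 1 − 6·20/(5·24) = 1 − 120/120 = 0.000

0.000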